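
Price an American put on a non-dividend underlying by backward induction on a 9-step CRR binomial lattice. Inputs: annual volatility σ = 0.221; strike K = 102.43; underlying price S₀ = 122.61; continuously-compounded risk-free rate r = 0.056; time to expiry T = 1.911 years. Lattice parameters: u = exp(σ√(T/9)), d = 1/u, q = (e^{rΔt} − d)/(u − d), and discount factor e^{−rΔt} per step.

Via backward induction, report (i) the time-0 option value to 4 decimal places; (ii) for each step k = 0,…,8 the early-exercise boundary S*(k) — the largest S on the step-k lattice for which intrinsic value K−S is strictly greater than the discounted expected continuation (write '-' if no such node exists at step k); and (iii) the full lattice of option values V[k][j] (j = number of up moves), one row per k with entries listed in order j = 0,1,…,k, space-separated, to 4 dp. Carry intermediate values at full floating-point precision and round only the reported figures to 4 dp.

Δt=0.21233  u=1.10720  d=0.90318  q=0.53319  discount=0.98818
step 9 (expiry): payoffs max(K−S,0) = 53.3974 42.3212 28.7428 12.0972 0.0000 0.0000 0.0000 0.0000 0.0000 0.0000
step 8: (k=8,j=0): S=54.2889, (K−S)⁺=48.1411, hold=46.9303 ⇒ V=48.1411 exercise | (k=8,j=1): S=66.5526, (K−S)⁺=35.8774, hold=34.6667 ⇒ V=35.8774 exercise | (k=8,j=2): S=81.5866, (K−S)⁺=20.8434, hold=19.6327 ⇒ V=20.8434 exercise | (k=8,j=3): S=100.0166, (K−S)⁺=2.4134, hold=5.5803 ⇒ V=5.5803 continue | (k=8,j=4): S=122.6100, (K−S)⁺=0.0000, hold=0.0000 ⇒ V=0.0000 continue | (k=8,j=5): S=150.3071, (K−S)⁺=0.0000, hold=0.0000 ⇒ V=0.0000 continue | (k=8,j=6): S=184.2609, (K−S)⁺=0.0000, hold=0.0000 ⇒ V=0.0000 continue | (k=8,j=7): S=225.8847, (K−S)⁺=0.0000, hold=0.0000 ⇒ V=0.0000 continue | (k=8,j=8): S=276.9111, (K−S)⁺=0.0000, hold=0.0000 ⇒ V=0.0000 continue  boundary S*=81.5866
step 7: (k=7,j=0): S=60.1088, (K−S)⁺=42.3212, hold=41.1104 ⇒ V=42.3212 exercise | (k=7,j=1): S=73.6872, (K−S)⁺=28.7428, hold=27.5321 ⇒ V=28.7428 exercise | (k=7,j=2): S=90.3328, (K−S)⁺=12.0972, hold=12.5551 ⇒ V=12.5551 continue | (k=7,j=3): S=110.7386, (K−S)⁺=0.0000, hold=2.5742 ⇒ V=2.5742 continue | (k=7,j=4): S=135.7540, (K−S)⁺=0.0000, hold=0.0000 ⇒ V=0.0000 continue | (k=7,j=5): S=166.4203, (K−S)⁺=0.0000, hold=0.0000 ⇒ V=0.0000 continue | (k=7,j=6): S=204.0140, (K−S)⁺=0.0000, hold=0.0000 ⇒ V=0.0000 continue | (k=7,j=7): S=250.0999, (K−S)⁺=0.0000, hold=0.0000 ⇒ V=0.0000 continue  boundary S*=73.6872
step 6: (k=6,j=0): S=66.5526, (K−S)⁺=35.8774, hold=34.6667 ⇒ V=35.8774 exercise | (k=6,j=1): S=81.5866, (K−S)⁺=20.8434, hold=19.8739 ⇒ V=20.8434 exercise | (k=6,j=2): S=100.0166, (K−S)⁺=2.4134, hold=7.1478 ⇒ V=7.1478 continue | (k=6,j=3): S=122.6100, (K−S)⁺=0.0000, hold=1.1874 ⇒ V=1.1874 continue | (k=6,j=4): S=150.3071, (K−S)⁺=0.0000, hold=0.0000 ⇒ V=0.0000 continue | (k=6,j=5): S=184.2609, (K−S)⁺=0.0000, hold=0.0000 ⇒ V=0.0000 continue | (k=6,j=6): S=225.8847, (K−S)⁺=0.0000, hold=0.0000 ⇒ V=0.0000 continue  boundary S*=81.5866
step 5: (k=5,j=0): S=73.6872, (K−S)⁺=28.7428, hold=27.5321 ⇒ V=28.7428 exercise | (k=5,j=1): S=90.3328, (K−S)⁺=12.0972, hold=13.3810 ⇒ V=13.3810 continue | (k=5,j=2): S=110.7386, (K−S)⁺=0.0000, hold=3.9229 ⇒ V=3.9229 continue | (k=5,j=3): S=135.7540, (K−S)⁺=0.0000, hold=0.5478 ⇒ V=0.5478 continue | (k=5,j=4): S=166.4203, (K−S)⁺=0.0000, hold=0.0000 ⇒ V=0.0000 continue | (k=5,j=5): S=204.0140, (K−S)⁺=0.0000, hold=0.0000 ⇒ V=0.0000 continue  boundary S*=73.6872
step 4: (k=4,j=0): S=81.5866, (K−S)⁺=20.8434, hold=20.3091 ⇒ V=20.8434 exercise | (k=4,j=1): S=100.0166, (K−S)⁺=2.4134, hold=8.2395 ⇒ V=8.2395 continue | (k=4,j=2): S=122.6100, (K−S)⁺=0.0000, hold=2.0982 ⇒ V=2.0982 continue | (k=4,j=3): S=150.3071, (K−S)⁺=0.0000, hold=0.2527 ⇒ V=0.2527 continue | (k=4,j=4): S=184.2609, (K−S)⁺=0.0000, hold=0.0000 ⇒ V=0.0000 continue  boundary S*=81.5866
step 3: (k=3,j=0): S=90.3328, (K−S)⁺=12.0972, hold=13.9562 ⇒ V=13.9562 continue | (k=3,j=1): S=110.7386, (K−S)⁺=0.0000, hold=4.9063 ⇒ V=4.9063 continue | (k=3,j=2): S=135.7540, (K−S)⁺=0.0000, hold=1.1010 ⇒ V=1.1010 continue | (k=3,j=3): S=166.4203, (K−S)⁺=0.0000, hold=0.1166 ⇒ V=0.1166 continue  boundary S*=-
step 2: (k=2,j=0): S=100.0166, (K−S)⁺=2.4134, hold=9.0229 ⇒ V=9.0229 continue | (k=2,j=1): S=122.6100, (K−S)⁺=0.0000, hold=2.8433 ⇒ V=2.8433 continue | (k=2,j=2): S=150.3071, (K−S)⁺=0.0000, hold=0.5693 ⇒ V=0.5693 continue  boundary S*=-
step 1: (k=1,j=0): S=110.7386, (K−S)⁺=0.0000, hold=5.6603 ⇒ V=5.6603 continue | (k=1,j=1): S=135.7540, (K−S)⁺=0.0000, hold=1.6116 ⇒ V=1.6116 continue  boundary S*=-
step 0: (k=0,j=0): S=122.6100, (K−S)⁺=0.0000, hold=3.4602 ⇒ V=3.4602 continue  boundary S*=-

price = 3.4602
boundary = - - - - 81.5866 73.6872 81.5866 73.6872 81.5866
tree:
3.4602
5.6603 1.6116
9.0229 2.8433 0.5693
13.9562 4.9063 1.1010 0.1166
20.8434 8.2395 2.0982 0.2527 0.0000
28.7428 13.3810 3.9229 0.5478 0.0000 0.0000
35.8774 20.8434 7.1478 1.1874 0.0000 0.0000 0.0000
42.3212 28.7428 12.5551 2.5742 0.0000 0.0000 0.0000 0.0000
48.1411 35.8774 20.8434 5.5803 0.0000 0.0000 0.0000 0.0000 0.0000
53.3974 42.3212 28.7428 12.0972 0.0000 0.0000 0.0000 0.0000 0.0000 0.0000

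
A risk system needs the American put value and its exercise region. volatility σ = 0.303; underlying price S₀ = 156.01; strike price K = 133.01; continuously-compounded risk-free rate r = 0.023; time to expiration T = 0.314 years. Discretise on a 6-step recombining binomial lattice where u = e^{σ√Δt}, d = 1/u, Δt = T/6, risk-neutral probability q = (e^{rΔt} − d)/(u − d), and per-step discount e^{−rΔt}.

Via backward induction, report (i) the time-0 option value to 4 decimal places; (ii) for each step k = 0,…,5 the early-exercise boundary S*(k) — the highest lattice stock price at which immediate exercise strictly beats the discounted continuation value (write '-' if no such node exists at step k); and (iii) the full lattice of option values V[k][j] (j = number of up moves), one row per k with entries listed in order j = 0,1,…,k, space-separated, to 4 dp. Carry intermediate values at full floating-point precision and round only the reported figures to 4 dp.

price = 1.9951
boundary = - - - - - 110.3152
tree:
1.9951
3.4441 0.5001
5.8284 0.9843 0.0000
9.6008 1.9376 0.0000 0.0000
15.2139 3.8139 0.0000 0.0000 0.0000
22.6948 7.5072 0.0000 0.0000 0.0000 0.0000
30.0824 14.7770 0.0000 0.0000 0.0000 0.0000 0.0000

Δt=0.05233  u=1.07177  d=0.93303  q=0.49136  discount=0.99880
step 6 (expiry): payoffs max(K−S,0) = 30.0824 14.7770 0.0000 0.0000 0.0000 0.0000 0.0000
step 5: (k=5,j=0): S=110.3152, (K−S)⁺=22.6948, hold=22.5348 ⇒ V=22.6948 exercise | (k=5,j=1): S=126.7191, (K−S)⁺=6.2909, hold=7.5072 ⇒ V=7.5072 continue | (k=5,j=2): S=145.5623, (K−S)⁺=0.0000, hold=0.0000 ⇒ V=0.0000 continue | (k=5,j=3): S=167.2075, (K−S)⁺=0.0000, hold=0.0000 ⇒ V=0.0000 continue | (k=5,j=4): S=192.0714, (K−S)⁺=0.0000, hold=0.0000 ⇒ V=0.0000 continue | (k=5,j=5): S=220.6326, (K−S)⁺=0.0000, hold=0.0000 ⇒ V=0.0000 continue  boundary S*=110.3152
step 4: (k=4,j=0): S=118.2330, (K−S)⁺=14.7770, hold=15.2139 ⇒ V=15.2139 continue | (k=4,j=1): S=135.8143, (K−S)⁺=0.0000, hold=3.8139 ⇒ V=3.8139 continue | (k=4,j=2): S=156.0100, (K−S)⁺=0.0000, hold=0.0000 ⇒ V=0.0000 continue | (k=4,j=3): S=179.2088, (K−S)⁺=0.0000, hold=0.0000 ⇒ V=0.0000 continue | (k=4,j=4): S=205.8573, (K−S)⁺=0.0000, hold=0.0000 ⇒ V=0.0000 continue  boundary S*=-
step 3: (k=3,j=0): S=126.7191, (K−S)⁺=6.2909, hold=9.6008 ⇒ V=9.6008 continue | (k=3,j=1): S=145.5623, (K−S)⁺=0.0000, hold=1.9376 ⇒ V=1.9376 continue | (k=3,j=2): S=167.2075, (K−S)⁺=0.0000, hold=0.0000 ⇒ V=0.0000 continue | (k=3,j=3): S=192.0714, (K−S)⁺=0.0000, hold=0.0000 ⇒ V=0.0000 continue  boundary S*=-
step 2: (k=2,j=0): S=135.8143, (K−S)⁺=0.0000, hold=5.8284 ⇒ V=5.8284 continue | (k=2,j=1): S=156.0100, (K−S)⁺=0.0000, hold=0.9843 ⇒ V=0.9843 continue | (k=2,j=2): S=179.2088, (K−S)⁺=0.0000, hold=0.0000 ⇒ V=0.0000 continue  boundary S*=-
step 1: (k=1,j=0): S=145.5623, (K−S)⁺=0.0000, hold=3.4441 ⇒ V=3.4441 continue | (k=1,j=1): S=167.2075, (K−S)⁺=0.0000, hold=0.5001 ⇒ V=0.5001 continue  boundary S*=-
step 0: (k=0,j=0): S=156.0100, (K−S)⁺=0.0000, hold=1.9951 ⇒ V=1.9951 continue  boundary S*=-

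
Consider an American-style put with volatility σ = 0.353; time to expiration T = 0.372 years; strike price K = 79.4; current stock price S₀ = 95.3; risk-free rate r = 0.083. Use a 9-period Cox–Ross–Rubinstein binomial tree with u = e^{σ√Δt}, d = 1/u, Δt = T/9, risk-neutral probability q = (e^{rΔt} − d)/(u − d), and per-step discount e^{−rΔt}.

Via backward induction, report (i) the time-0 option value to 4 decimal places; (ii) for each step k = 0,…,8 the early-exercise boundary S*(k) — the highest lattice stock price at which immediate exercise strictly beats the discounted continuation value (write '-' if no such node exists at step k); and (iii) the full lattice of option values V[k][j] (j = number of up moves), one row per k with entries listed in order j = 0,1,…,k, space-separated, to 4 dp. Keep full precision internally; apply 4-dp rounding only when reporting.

price = 1.6622
boundary = - - - - - - 61.9562 66.5661 71.5189
tree:
1.6622
2.6420 0.7169
4.1084 1.2283 0.2225
6.2247 2.0702 0.4146 0.0364
9.1405 3.4201 0.7663 0.0740 0.0000
12.9222 5.5104 1.4025 0.1504 0.0000 0.0000
17.4438 8.5954 2.5359 0.3054 0.0000 0.0000 0.0000
21.7344 12.8339 4.5155 0.6204 0.0000 0.0000 0.0000 0.0000
25.7279 17.4438 7.8811 1.2602 0.0000 0.0000 0.0000 0.0000 0.0000
29.4448 21.7344 12.8339 2.5597 0.0000 0.0000 0.0000 0.0000 0.0000 0.0000

params: Δt=0.04133 u=1.07441 d=0.93075 q=0.50599 e^(-rΔt)=0.99658
t_9 payoffs: 29.4448 21.7344 12.8339 2.5597 0.0000 0.0000 0.0000 0.0000 0.0000 0.0000
t_8: node(8,0) S=53.6721 payoff=25.7279 vs cont=25.4560 → 25.7279 [stop]  node(8,1) S=61.9562 payoff=17.4438 vs cont=17.1719 → 17.4438 [stop]  node(8,2) S=71.5189 payoff=7.8811 vs cont=7.6092 → 7.8811 [stop]  node(8,3) S=82.5576 payoff=0.0000 vs cont=1.2602 → 1.2602 [wait]  node(8,4) S=95.3000 payoff=0.0000 vs cont=0.0000 → 0.0000 [wait]  node(8,5) S=110.0092 payoff=0.0000 vs cont=0.0000 → 0.0000 [wait]  node(8,6) S=126.9887 payoff=0.0000 vs cont=0.0000 → 0.0000 [wait]  node(8,7) S=146.5889 payoff=0.0000 vs cont=0.0000 → 0.0000 [wait]  node(8,8) S=169.2143 payoff=0.0000 vs cont=0.0000 → 0.0000 [wait]  ⇒ S*(8)=71.5189
t_7: node(7,0) S=57.6656 payoff=21.7344 vs cont=21.4625 → 21.7344 [stop]  node(7,1) S=66.5661 payoff=12.8339 vs cont=12.5620 → 12.8339 [stop]  node(7,2) S=76.8403 payoff=2.5597 vs cont=4.5155 → 4.5155 [wait]  node(7,3) S=88.7003 payoff=0.0000 vs cont=0.6204 → 0.6204 [wait]  node(7,4) S=102.3908 payoff=0.0000 vs cont=0.0000 → 0.0000 [wait]  node(7,5) S=118.1944 payoff=0.0000 vs cont=0.0000 → 0.0000 [wait]  node(7,6) S=136.4373 payoff=0.0000 vs cont=0.0000 → 0.0000 [wait]  node(7,7) S=157.4958 payoff=0.0000 vs cont=0.0000 → 0.0000 [wait]  ⇒ S*(7)=66.5661
t_6: node(6,0) S=61.9562 payoff=17.4438 vs cont=17.1719 → 17.4438 [stop]  node(6,1) S=71.5189 payoff=7.8811 vs cont=8.5954 → 8.5954 [wait]  node(6,2) S=82.5576 payoff=0.0000 vs cont=2.5359 → 2.5359 [wait]  node(6,3) S=95.3000 payoff=0.0000 vs cont=0.3054 → 0.3054 [wait]  node(6,4) S=110.0092 payoff=0.0000 vs cont=0.0000 → 0.0000 [wait]  node(6,5) S=126.9887 payoff=0.0000 vs cont=0.0000 → 0.0000 [wait]  node(6,6) S=146.5889 payoff=0.0000 vs cont=0.0000 → 0.0000 [wait]  ⇒ S*(6)=61.9562
t_5: node(5,0) S=66.5661 payoff=12.8339 vs cont=12.9222 → 12.9222 [wait]  node(5,1) S=76.8403 payoff=2.5597 vs cont=5.5104 → 5.5104 [wait]  node(5,2) S=88.7003 payoff=0.0000 vs cont=1.4025 → 1.4025 [wait]  node(5,3) S=102.3908 payoff=0.0000 vs cont=0.1504 → 0.1504 [wait]  node(5,4) S=118.1944 payoff=0.0000 vs cont=0.0000 → 0.0000 [wait]  node(5,5) S=136.4373 payoff=0.0000 vs cont=0.0000 → 0.0000 [wait]  ⇒ S*(5)=-
t_4: node(4,0) S=71.5189 payoff=7.8811 vs cont=9.1405 → 9.1405 [wait]  node(4,1) S=82.5576 payoff=0.0000 vs cont=3.4201 → 3.4201 [wait]  node(4,2) S=95.3000 payoff=0.0000 vs cont=0.7663 → 0.7663 [wait]  node(4,3) S=110.0092 payoff=0.0000 vs cont=0.0740 → 0.0740 [wait]  node(4,4) S=126.9887 payoff=0.0000 vs cont=0.0000 → 0.0000 [wait]  ⇒ S*(4)=-
t_3: node(3,0) S=76.8403 payoff=2.5597 vs cont=6.2247 → 6.2247 [wait]  node(3,1) S=88.7003 payoff=0.0000 vs cont=2.0702 → 2.0702 [wait]  node(3,2) S=102.3908 payoff=0.0000 vs cont=0.4146 → 0.4146 [wait]  node(3,3) S=118.1944 payoff=0.0000 vs cont=0.0364 → 0.0364 [wait]  ⇒ S*(3)=-
t_2: node(2,0) S=82.5576 payoff=0.0000 vs cont=4.1084 → 4.1084 [wait]  node(2,1) S=95.3000 payoff=0.0000 vs cont=1.2283 → 1.2283 [wait]  node(2,2) S=110.0092 payoff=0.0000 vs cont=0.2225 → 0.2225 [wait]  ⇒ S*(2)=-
t_1: node(1,0) S=88.7003 payoff=0.0000 vs cont=2.6420 → 2.6420 [wait]  node(1,1) S=102.3908 payoff=0.0000 vs cont=0.7169 → 0.7169 [wait]  ⇒ S*(1)=-
t_0: node(0,0) S=95.3000 payoff=0.0000 vs cont=1.6622 → 1.6622 [wait]  ⇒ S*(0)=-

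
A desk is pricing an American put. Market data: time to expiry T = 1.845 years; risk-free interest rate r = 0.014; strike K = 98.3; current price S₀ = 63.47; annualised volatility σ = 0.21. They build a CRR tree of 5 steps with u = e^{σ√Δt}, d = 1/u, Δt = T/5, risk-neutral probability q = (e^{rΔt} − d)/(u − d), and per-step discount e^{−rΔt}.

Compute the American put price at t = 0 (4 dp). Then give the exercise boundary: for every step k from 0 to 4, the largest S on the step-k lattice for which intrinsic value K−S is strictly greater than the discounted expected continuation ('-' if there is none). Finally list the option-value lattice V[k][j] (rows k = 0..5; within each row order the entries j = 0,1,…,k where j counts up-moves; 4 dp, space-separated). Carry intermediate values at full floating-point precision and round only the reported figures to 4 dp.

params: Δt=0.36900 u=1.13606 d=0.88024 q=0.48840 e^(-rΔt)=0.99485
t_5 payoffs: 64.7599 55.0122 42.4314 26.1943 5.2383 0.0000
t_4: node(4,0) S=38.1035 payoff=60.1965 vs cont=59.6900 → 60.1965 [stop]  node(4,1) S=49.1775 payoff=49.1225 vs cont=48.6160 → 49.1225 [stop]  node(4,2) S=63.4700 payoff=34.8300 vs cont=34.3235 → 34.8300 [stop]  node(4,3) S=81.9163 payoff=16.3837 vs cont=15.8772 → 16.3837 [stop]  node(4,4) S=105.7236 payoff=0.0000 vs cont=2.6661 → 2.6661 [wait]  ⇒ S*(4)=81.9163
t_3: node(3,0) S=43.2878 payoff=55.0122 vs cont=54.5057 → 55.0122 [stop]  node(3,1) S=55.8686 payoff=42.4314 vs cont=41.9249 → 42.4314 [stop]  node(3,2) S=72.1057 payoff=26.1943 vs cont=25.6878 → 26.1943 [stop]  node(3,3) S=93.0617 payoff=5.2383 vs cont=9.6342 → 9.6342 [wait]  ⇒ S*(3)=72.1057
t_2: node(2,0) S=49.1775 payoff=49.1225 vs cont=48.6160 → 49.1225 [stop]  node(2,1) S=63.4700 payoff=34.8300 vs cont=34.3235 → 34.8300 [stop]  node(2,2) S=81.9163 payoff=16.3837 vs cont=18.0131 → 18.0131 [wait]  ⇒ S*(2)=63.4700
t_1: node(1,0) S=55.8686 payoff=42.4314 vs cont=41.9249 → 42.4314 [stop]  node(1,1) S=72.1057 payoff=26.1943 vs cont=26.4795 → 26.4795 [wait]  ⇒ S*(1)=55.8686
t_0: node(0,0) S=63.4700 payoff=34.8300 vs cont=34.4621 → 34.8300 [stop]  ⇒ S*(0)=63.4700

price = 34.8300
boundary = 63.4700 55.8686 63.4700 72.1057 81.9163
tree:
34.8300
42.4314 26.4795
49.1225 34.8300 18.0131
55.0122 42.4314 26.1943 9.6342
60.1965 49.1225 34.8300 16.3837 2.6661
64.7599 55.0122 42.4314 26.1943 5.2383 0.0000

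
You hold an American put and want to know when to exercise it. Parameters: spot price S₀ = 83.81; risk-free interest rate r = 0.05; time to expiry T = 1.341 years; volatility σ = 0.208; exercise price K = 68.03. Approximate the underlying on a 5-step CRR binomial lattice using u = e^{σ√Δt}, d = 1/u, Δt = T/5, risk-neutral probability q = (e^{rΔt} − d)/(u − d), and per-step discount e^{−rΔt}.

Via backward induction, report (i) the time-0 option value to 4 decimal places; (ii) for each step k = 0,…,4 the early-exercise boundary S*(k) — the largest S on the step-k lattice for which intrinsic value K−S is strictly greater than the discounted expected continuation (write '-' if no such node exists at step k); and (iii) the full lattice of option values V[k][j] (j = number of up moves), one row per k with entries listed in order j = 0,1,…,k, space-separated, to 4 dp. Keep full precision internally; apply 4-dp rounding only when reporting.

price = 1.2835
boundary = - - - - 54.4714
tree:
1.2835
2.4270 0.3245
4.4801 0.7082 0.0000
7.9952 1.5457 0.0000 0.0000
13.5586 3.3737 0.0000 0.0000 0.0000
19.1212 7.3633 0.0000 0.0000 0.0000 0.0000

params: Δt=0.26820 u=1.11373 d=0.89788 q=0.53564 e^(-rΔt)=0.98668
t_5 payoffs: 19.1212 7.3633 0.0000 0.0000 0.0000 0.0000
t_4: node(4,0) S=54.4714 payoff=13.5586 vs cont=12.6524 → 13.5586 [stop]  node(4,1) S=67.5666 payoff=0.4634 vs cont=3.3737 → 3.3737 [wait]  node(4,2) S=83.8100 payoff=0.0000 vs cont=0.0000 → 0.0000 [wait]  node(4,3) S=103.9584 payoff=0.0000 vs cont=0.0000 → 0.0000 [wait]  node(4,4) S=128.9505 payoff=0.0000 vs cont=0.0000 → 0.0000 [wait]  ⇒ S*(4)=54.4714
t_3: node(3,0) S=60.6667 payoff=7.3633 vs cont=7.9952 → 7.9952 [wait]  node(3,1) S=75.2513 payoff=0.0000 vs cont=1.5457 → 1.5457 [wait]  node(3,2) S=93.3421 payoff=0.0000 vs cont=0.0000 → 0.0000 [wait]  node(3,3) S=115.7821 payoff=0.0000 vs cont=0.0000 → 0.0000 [wait]  ⇒ S*(3)=-
t_2: node(2,0) S=67.5666 payoff=0.4634 vs cont=4.4801 → 4.4801 [wait]  node(2,1) S=83.8100 payoff=0.0000 vs cont=0.7082 → 0.7082 [wait]  node(2,2) S=103.9584 payoff=0.0000 vs cont=0.0000 → 0.0000 [wait]  ⇒ S*(2)=-
t_1: node(1,0) S=75.2513 payoff=0.0000 vs cont=2.4270 → 2.4270 [wait]  node(1,1) S=93.3421 payoff=0.0000 vs cont=0.3245 → 0.3245 [wait]  ⇒ S*(1)=-
t_0: node(0,0) S=83.8100 payoff=0.0000 vs cont=1.2835 → 1.2835 [wait]  ⇒ S*(0)=-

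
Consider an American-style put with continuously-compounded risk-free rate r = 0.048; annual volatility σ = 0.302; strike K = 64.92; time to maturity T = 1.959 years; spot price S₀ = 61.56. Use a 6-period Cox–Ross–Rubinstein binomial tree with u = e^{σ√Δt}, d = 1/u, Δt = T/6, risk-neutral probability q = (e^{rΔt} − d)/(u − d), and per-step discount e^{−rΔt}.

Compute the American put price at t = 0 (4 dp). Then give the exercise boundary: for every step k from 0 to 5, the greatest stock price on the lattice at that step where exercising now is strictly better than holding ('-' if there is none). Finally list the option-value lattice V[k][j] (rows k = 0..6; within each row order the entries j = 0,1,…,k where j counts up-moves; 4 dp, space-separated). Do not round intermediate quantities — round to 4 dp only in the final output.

Δt=0.32650, u=1.18835, d=0.84150, q=0.50251, disc=e^(-rΔt)=0.98445
k=6 terminal: V=max(K-S,0) → 43.0606 34.0508 21.3275 3.3600 0.0000 0.0000 0.0000
k=5: j=0 S=25.9766 intr=38.9434 cont=37.9339 V=38.9434[EX]; j=1 S=36.6833 intr=28.2367 cont=27.2272 V=28.2367[EX]; j=2 S=51.8030 intr=13.1170 cont=12.1075 V=13.1170[EX]; j=3 S=73.1546 intr=0.0000 cont=1.6456 V=1.6456[hold]; j=4 S=103.3067 intr=0.0000 cont=0.0000 V=0.0000[hold]; j=5 S=145.8865 intr=0.0000 cont=0.0000 V=0.0000[hold]  S*(5)=51.8030
k=4: j=0 S=30.8692 intr=34.0508 cont=33.0413 V=34.0508[EX]; j=1 S=43.5925 intr=21.3275 cont=20.3180 V=21.3275[EX]; j=2 S=61.5600 intr=3.3600 cont=7.2382 V=7.2382[hold]; j=3 S=86.9331 intr=0.0000 cont=0.8059 V=0.8059[hold]; j=4 S=122.7642 intr=0.0000 cont=0.0000 V=0.0000[hold]  S*(4)=43.5925
k=3: j=0 S=36.6833 intr=28.2367 cont=27.2272 V=28.2367[EX]; j=1 S=51.8030 intr=13.1170 cont=14.0260 V=14.0260[hold]; j=2 S=73.1546 intr=0.0000 cont=3.9436 V=3.9436[hold]; j=3 S=103.3067 intr=0.0000 cont=0.3947 V=0.3947[hold]  S*(3)=36.6833
k=2: j=0 S=43.5925 intr=21.3275 cont=20.7677 V=21.3275[EX]; j=1 S=61.5600 intr=3.3600 cont=8.8202 V=8.8202[hold]; j=2 S=86.9331 intr=0.0000 cont=2.1267 V=2.1267[hold]  S*(2)=43.5925
k=1: j=0 S=51.8030 intr=13.1170 cont=14.8086 V=14.8086[hold]; j=1 S=73.1546 intr=0.0000 cont=5.3718 V=5.3718[hold]  S*(1)=-
k=0: j=0 S=61.5600 intr=3.3600 cont=9.9100 V=9.9100[hold]  S*(0)=-

price = 9.9100
boundary = - - 43.5925 36.6833 43.5925 51.8030
tree:
9.9100
14.8086 5.3718
21.3275 8.8202 2.1267
28.2367 14.0260 3.9436 0.3947
34.0508 21.3275 7.2382 0.8059 0.0000
38.9434 28.2367 13.1170 1.6456 0.0000 0.0000
43.0606 34.0508 21.3275 3.3600 0.0000 0.0000 0.0000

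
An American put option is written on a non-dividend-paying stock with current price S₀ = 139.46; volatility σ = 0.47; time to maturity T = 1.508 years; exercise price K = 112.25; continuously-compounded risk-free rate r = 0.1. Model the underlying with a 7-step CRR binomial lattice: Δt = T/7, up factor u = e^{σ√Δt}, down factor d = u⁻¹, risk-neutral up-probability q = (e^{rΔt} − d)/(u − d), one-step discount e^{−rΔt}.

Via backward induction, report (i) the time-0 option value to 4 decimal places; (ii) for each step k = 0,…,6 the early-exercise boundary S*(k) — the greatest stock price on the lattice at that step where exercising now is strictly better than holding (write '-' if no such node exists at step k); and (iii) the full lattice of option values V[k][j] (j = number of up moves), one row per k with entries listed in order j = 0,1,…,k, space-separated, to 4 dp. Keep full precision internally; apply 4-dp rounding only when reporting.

price = 11.0391
boundary = - - - 72.4819 58.2759 72.4819 90.1508
tree:
11.0391
17.4996 4.9387
26.8956 8.6909 1.3308
39.7681 14.9561 2.6865 0.0073
53.9741 24.9528 5.4231 0.0149 0.0000
65.3957 39.7681 10.9475 0.0301 0.0000 0.0000
74.5788 53.9741 22.0992 0.0608 0.0000 0.0000 0.0000
81.9621 65.3957 39.7681 0.1232 0.0000 0.0000 0.0000 0.0000

Δt=0.21543, u=1.24377, d=0.80401, q=0.49520, disc=e^(-rΔt)=0.97869
k=7 terminal: V=max(K-S,0) → 81.9621 65.3957 39.7681 0.1232 0.0000 0.0000 0.0000 0.0000
k=6: j=0 S=37.6712 intr=74.5788 cont=72.1865 V=74.5788[EX]; j=1 S=58.2759 intr=53.9741 cont=51.5817 V=53.9741[EX]; j=2 S=90.1508 intr=22.0992 cont=19.7069 V=22.0992[EX]; j=3 S=139.4600 intr=0.0000 cont=0.0608 V=0.0608[hold]; j=4 S=215.7396 intr=0.0000 cont=0.0000 V=0.0000[hold]; j=5 S=333.7414 intr=0.0000 cont=0.0000 V=0.0000[hold]; j=6 S=516.2859 intr=0.0000 cont=0.0000 V=0.0000[hold]  S*(6)=90.1508
k=5: j=0 S=46.8543 intr=65.3957 cont=63.0034 V=65.3957[EX]; j=1 S=72.4819 intr=39.7681 cont=37.3758 V=39.7681[EX]; j=2 S=112.1268 intr=0.1232 cont=10.9475 V=10.9475[hold]; j=3 S=173.4562 intr=0.0000 cont=0.0301 V=0.0301[hold]; j=4 S=268.3304 intr=0.0000 cont=0.0000 V=0.0000[hold]; j=5 S=415.0975 intr=0.0000 cont=0.0000 V=0.0000[hold]  S*(5)=72.4819
k=4: j=0 S=58.2759 intr=53.9741 cont=51.5817 V=53.9741[EX]; j=1 S=90.1508 intr=22.0992 cont=24.9528 V=24.9528[hold]; j=2 S=139.4600 intr=0.0000 cont=5.4231 V=5.4231[hold]; j=3 S=215.7396 intr=0.0000 cont=0.0149 V=0.0149[hold]; j=4 S=333.7414 intr=0.0000 cont=0.0000 V=0.0000[hold]  S*(4)=58.2759
k=3: j=0 S=72.4819 intr=39.7681 cont=38.7588 V=39.7681[EX]; j=1 S=112.1268 intr=0.1232 cont=14.9561 V=14.9561[hold]; j=2 S=173.4562 intr=0.0000 cont=2.6865 V=2.6865[hold]; j=3 S=268.3304 intr=0.0000 cont=0.0073 V=0.0073[hold]  S*(3)=72.4819
k=2: j=0 S=90.1508 intr=22.0992 cont=26.8956 V=26.8956[hold]; j=1 S=139.4600 intr=0.0000 cont=8.6909 V=8.6909[hold]; j=2 S=215.7396 intr=0.0000 cont=1.3308 V=1.3308[hold]  S*(2)=-
k=1: j=0 S=112.1268 intr=0.1232 cont=17.4996 V=17.4996[hold]; j=1 S=173.4562 intr=0.0000 cont=4.9387 V=4.9387[hold]  S*(1)=-
k=0: j=0 S=139.4600 intr=0.0000 cont=11.0391 V=11.0391[hold]  S*(0)=-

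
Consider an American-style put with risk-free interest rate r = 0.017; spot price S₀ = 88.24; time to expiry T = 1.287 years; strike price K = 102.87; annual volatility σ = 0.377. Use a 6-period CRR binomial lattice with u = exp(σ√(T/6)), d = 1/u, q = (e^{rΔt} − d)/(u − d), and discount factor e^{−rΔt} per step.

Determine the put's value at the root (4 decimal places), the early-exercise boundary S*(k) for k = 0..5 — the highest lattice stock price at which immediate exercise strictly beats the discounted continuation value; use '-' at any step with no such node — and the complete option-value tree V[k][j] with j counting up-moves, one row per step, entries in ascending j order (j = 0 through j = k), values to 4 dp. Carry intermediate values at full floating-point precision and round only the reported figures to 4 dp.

Δt=0.21450  u=1.19077  d=0.83979  q=0.46687  discount=0.99636
step 6 (expiry): payoffs max(K−S,0) = 71.9181 58.9819 40.6391 14.6300 0.0000 0.0000 0.0000
step 5: (k=5,j=0): S=36.8567, (K−S)⁺=66.0133, hold=65.6388 ⇒ V=66.0133 exercise | (k=5,j=1): S=52.2608, (K−S)⁺=50.6092, hold=50.2347 ⇒ V=50.6092 exercise | (k=5,j=2): S=74.1030, (K−S)⁺=28.7670, hold=28.3926 ⇒ V=28.7670 exercise | (k=5,j=3): S=105.0740, (K−S)⁺=0.0000, hold=7.7713 ⇒ V=7.7713 continue | (k=5,j=4): S=148.9891, (K−S)⁺=0.0000, hold=0.0000 ⇒ V=0.0000 continue | (k=5,j=5): S=211.2584, (K−S)⁺=0.0000, hold=0.0000 ⇒ V=0.0000 continue  boundary S*=74.1030
step 4: (k=4,j=0): S=43.8881, (K−S)⁺=58.9819, hold=58.6075 ⇒ V=58.9819 exercise | (k=4,j=1): S=62.2309, (K−S)⁺=40.6391, hold=40.2647 ⇒ V=40.6391 exercise | (k=4,j=2): S=88.2400, (K−S)⁺=14.6300, hold=18.8958 ⇒ V=18.8958 continue | (k=4,j=3): S=125.1195, (K−S)⁺=0.0000, hold=4.1281 ⇒ V=4.1281 continue | (k=4,j=4): S=177.4125, (K−S)⁺=0.0000, hold=0.0000 ⇒ V=0.0000 continue  boundary S*=62.2309
step 3: (k=3,j=0): S=52.2608, (K−S)⁺=50.6092, hold=50.2347 ⇒ V=50.6092 exercise | (k=3,j=1): S=74.1030, (K−S)⁺=28.7670, hold=30.3769 ⇒ V=30.3769 continue | (k=3,j=2): S=105.0740, (K−S)⁺=0.0000, hold=11.9575 ⇒ V=11.9575 continue | (k=3,j=3): S=148.9891, (K−S)⁺=0.0000, hold=2.1928 ⇒ V=2.1928 continue  boundary S*=52.2608
step 2: (k=2,j=0): S=62.2309, (K−S)⁺=40.6391, hold=41.0135 ⇒ V=41.0135 continue | (k=2,j=1): S=88.2400, (K−S)⁺=14.6300, hold=21.6982 ⇒ V=21.6982 continue | (k=2,j=2): S=125.1195, (K−S)⁺=0.0000, hold=7.3718 ⇒ V=7.3718 continue  boundary S*=-
step 1: (k=1,j=0): S=74.1030, (K−S)⁺=28.7670, hold=31.8794 ⇒ V=31.8794 continue | (k=1,j=1): S=105.0740, (K−S)⁺=0.0000, hold=14.9550 ⇒ V=14.9550 continue  boundary S*=-
step 0: (k=0,j=0): S=88.2400, (K−S)⁺=14.6300, hold=23.8907 ⇒ V=23.8907 continue  boundary S*=-

price = 23.8907
boundary = - - - 52.2608 62.2309 74.1030
tree:
23.8907
31.8794 14.9550
41.0135 21.6982 7.3718
50.6092 30.3769 11.9575 2.1928
58.9819 40.6391 18.8958 4.1281 0.0000
66.0133 50.6092 28.7670 7.7713 0.0000 0.0000
71.9181 58.9819 40.6391 14.6300 0.0000 0.0000 0.0000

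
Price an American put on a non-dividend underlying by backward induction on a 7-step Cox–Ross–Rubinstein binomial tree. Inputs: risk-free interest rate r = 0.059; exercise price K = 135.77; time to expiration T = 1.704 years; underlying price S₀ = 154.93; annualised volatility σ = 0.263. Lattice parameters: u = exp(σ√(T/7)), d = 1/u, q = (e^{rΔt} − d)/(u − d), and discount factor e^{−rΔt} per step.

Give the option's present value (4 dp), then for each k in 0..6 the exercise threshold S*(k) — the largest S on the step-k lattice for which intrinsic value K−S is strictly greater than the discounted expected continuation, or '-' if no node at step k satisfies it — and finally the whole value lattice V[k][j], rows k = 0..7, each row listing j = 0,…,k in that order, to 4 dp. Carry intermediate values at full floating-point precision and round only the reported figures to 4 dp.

price = 7.4219
boundary = - - - 104.9719 92.1975 104.9719 119.5163
tree:
7.4219
12.3463 3.1393
19.8943 5.8088 0.7932
30.7981 10.5072 1.6876 0.0000
43.5725 18.4153 3.5906 0.0000 0.0000
54.7924 30.7981 7.6394 0.0000 0.0000 0.0000
64.6469 43.5725 16.2537 0.0000 0.0000 0.0000 0.0000
73.3022 54.7924 30.7981 0.0000 0.0000 0.0000 0.0000 0.0000

Δt=0.24343, u=1.13856, d=0.87831, q=0.52319, disc=e^(-rΔt)=0.98574
k=7 terminal: V=max(K-S,0) → 73.3022 54.7924 30.7981 0.0000 0.0000 0.0000 0.0000 0.0000
k=6: j=0 S=71.1231 intr=64.6469 cont=62.7109 V=64.6469[EX]; j=1 S=92.1975 intr=43.5725 cont=41.6365 V=43.5725[EX]; j=2 S=119.5163 intr=16.2537 cont=14.4754 V=16.2537[EX]; j=3 S=154.9300 intr=0.0000 cont=0.0000 V=0.0000[hold]; j=4 S=200.8370 intr=0.0000 cont=0.0000 V=0.0000[hold]; j=5 S=260.3467 intr=0.0000 cont=0.0000 V=0.0000[hold]; j=6 S=337.4896 intr=0.0000 cont=0.0000 V=0.0000[hold]  S*(6)=119.5163
k=5: j=0 S=80.9776 intr=54.7924 cont=52.8564 V=54.7924[EX]; j=1 S=104.9719 intr=30.7981 cont=28.8621 V=30.7981[EX]; j=2 S=136.0760 intr=0.0000 cont=7.6394 V=7.6394[hold]; j=3 S=176.3964 intr=0.0000 cont=0.0000 V=0.0000[hold]; j=4 S=228.6641 intr=0.0000 cont=0.0000 V=0.0000[hold]; j=5 S=296.4191 intr=0.0000 cont=0.0000 V=0.0000[hold]  S*(5)=104.9719
k=4: j=0 S=92.1975 intr=43.5725 cont=41.6365 V=43.5725[EX]; j=1 S=119.5163 intr=16.2537 cont=18.4153 V=18.4153[hold]; j=2 S=154.9300 intr=0.0000 cont=3.5906 V=3.5906[hold]; j=3 S=200.8370 intr=0.0000 cont=0.0000 V=0.0000[hold]; j=4 S=260.3467 intr=0.0000 cont=0.0000 V=0.0000[hold]  S*(4)=92.1975
k=3: j=0 S=104.9719 intr=30.7981 cont=29.9769 V=30.7981[EX]; j=1 S=136.0760 intr=0.0000 cont=10.5072 V=10.5072[hold]; j=2 S=176.3964 intr=0.0000 cont=1.6876 V=1.6876[hold]; j=3 S=228.6641 intr=0.0000 cont=0.0000 V=0.0000[hold]  S*(3)=104.9719
k=2: j=0 S=119.5163 intr=16.2537 cont=19.8943 V=19.8943[hold]; j=1 S=154.9300 intr=0.0000 cont=5.8088 V=5.8088[hold]; j=2 S=200.8370 intr=0.0000 cont=0.7932 V=0.7932[hold]  S*(2)=-
k=1: j=0 S=136.0760 intr=0.0000 cont=12.3463 V=12.3463[hold]; j=1 S=176.3964 intr=0.0000 cont=3.1393 V=3.1393[hold]  S*(1)=-
k=0: j=0 S=154.9300 intr=0.0000 cont=7.4219 V=7.4219[hold]  S*(0)=-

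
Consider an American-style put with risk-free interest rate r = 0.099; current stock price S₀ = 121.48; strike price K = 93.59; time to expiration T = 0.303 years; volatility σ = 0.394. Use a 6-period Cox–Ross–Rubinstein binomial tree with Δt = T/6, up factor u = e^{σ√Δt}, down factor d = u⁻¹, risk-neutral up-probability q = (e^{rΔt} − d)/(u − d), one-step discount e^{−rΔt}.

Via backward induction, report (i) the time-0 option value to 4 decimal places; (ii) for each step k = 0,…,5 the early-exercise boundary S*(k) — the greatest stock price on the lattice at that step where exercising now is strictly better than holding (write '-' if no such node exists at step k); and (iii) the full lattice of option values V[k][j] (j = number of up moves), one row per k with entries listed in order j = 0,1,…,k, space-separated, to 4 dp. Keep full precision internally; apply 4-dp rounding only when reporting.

price = 1.0476
boundary = - - - - - 78.0264
tree:
1.0476
1.8870 0.2389
3.3418 0.4863 0.0000
5.7865 0.9896 0.0000 0.0000
9.7118 2.0138 0.0000 0.0000 0.0000
15.5636 4.0982 0.0000 0.0000 0.0000 0.0000
22.1751 8.3400 0.0000 0.0000 0.0000 0.0000 0.0000

Δt=0.05050, u=1.09258, d=0.91527, q=0.50615, disc=e^(-rΔt)=0.99501
k=6 terminal: V=max(K-S,0) → 22.1751 8.3400 0.0000 0.0000 0.0000 0.0000 0.0000
k=5: j=0 S=78.0264 intr=15.5636 cont=15.0969 V=15.5636[EX]; j=1 S=93.1423 intr=0.4477 cont=4.0982 V=4.0982[hold]; j=2 S=111.1865 intr=0.0000 cont=0.0000 V=0.0000[hold]; j=3 S=132.7264 intr=0.0000 cont=0.0000 V=0.0000[hold]; j=4 S=158.4392 intr=0.0000 cont=0.0000 V=0.0000[hold]; j=5 S=189.1333 intr=0.0000 cont=0.0000 V=0.0000[hold]  S*(5)=78.0264
k=4: j=0 S=85.2500 intr=8.3400 cont=9.7118 V=9.7118[hold]; j=1 S=101.7652 intr=0.0000 cont=2.0138 V=2.0138[hold]; j=2 S=121.4800 intr=0.0000 cont=0.0000 V=0.0000[hold]; j=3 S=145.0140 intr=0.0000 cont=0.0000 V=0.0000[hold]; j=4 S=173.1073 intr=0.0000 cont=0.0000 V=0.0000[hold]  S*(4)=-
k=3: j=0 S=93.1423 intr=0.4477 cont=5.7865 V=5.7865[hold]; j=1 S=111.1865 intr=0.0000 cont=0.9896 V=0.9896[hold]; j=2 S=132.7264 intr=0.0000 cont=0.0000 V=0.0000[hold]; j=3 S=158.4392 intr=0.0000 cont=0.0000 V=0.0000[hold]  S*(3)=-
k=2: j=0 S=101.7652 intr=0.0000 cont=3.3418 V=3.3418[hold]; j=1 S=121.4800 intr=0.0000 cont=0.4863 V=0.4863[hold]; j=2 S=145.0140 intr=0.0000 cont=0.0000 V=0.0000[hold]  S*(2)=-
k=1: j=0 S=111.1865 intr=0.0000 cont=1.8870 V=1.8870[hold]; j=1 S=132.7264 intr=0.0000 cont=0.2389 V=0.2389[hold]  S*(1)=-
k=0: j=0 S=121.4800 intr=0.0000 cont=1.0476 V=1.0476[hold]  S*(0)=-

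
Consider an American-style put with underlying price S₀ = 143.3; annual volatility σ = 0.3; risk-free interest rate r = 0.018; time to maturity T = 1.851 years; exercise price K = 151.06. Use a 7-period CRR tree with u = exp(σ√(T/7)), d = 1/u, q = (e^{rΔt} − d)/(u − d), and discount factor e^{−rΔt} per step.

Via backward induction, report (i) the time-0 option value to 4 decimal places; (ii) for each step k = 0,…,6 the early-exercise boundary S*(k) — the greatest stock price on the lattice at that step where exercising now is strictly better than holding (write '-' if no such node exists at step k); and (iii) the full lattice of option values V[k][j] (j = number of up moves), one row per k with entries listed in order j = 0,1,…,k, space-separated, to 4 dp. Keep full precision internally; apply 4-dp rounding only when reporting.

Δt=0.26443, u=1.16680, d=0.85704, q=0.47691, disc=e^(-rΔt)=0.99525
k=7 terminal: V=max(K-S,0) → 102.3899 84.7990 60.8503 28.2458 0.0000 0.0000 0.0000 0.0000
k=6: j=0 S=56.7885 intr=94.2715 cont=93.5542 V=94.2715[EX]; j=1 S=77.3135 intr=73.7465 cont=73.0292 V=73.7465[EX]; j=2 S=105.2570 intr=45.8030 cont=45.0857 V=45.8030[EX]; j=3 S=143.3000 intr=7.7600 cont=14.7049 V=14.7049[hold]; j=4 S=195.0929 intr=0.0000 cont=0.0000 V=0.0000[hold]; j=5 S=265.6054 intr=0.0000 cont=0.0000 V=0.0000[hold]; j=6 S=361.6032 intr=0.0000 cont=0.0000 V=0.0000[hold]  S*(6)=105.2570
k=5: j=0 S=66.2610 intr=84.7990 cont=84.0817 V=84.7990[EX]; j=1 S=90.2097 intr=60.8503 cont=60.1330 V=60.8503[EX]; j=2 S=122.8142 intr=28.2458 cont=30.8249 V=30.8249[hold]; j=3 S=167.2029 intr=0.0000 cont=7.6554 V=7.6554[hold]; j=4 S=227.6351 intr=0.0000 cont=0.0000 V=0.0000[hold]; j=5 S=309.9093 intr=0.0000 cont=0.0000 V=0.0000[hold]  S*(5)=90.2097
k=4: j=0 S=77.3135 intr=73.7465 cont=73.0292 V=73.7465[EX]; j=1 S=105.2570 intr=45.8030 cont=46.3099 V=46.3099[hold]; j=2 S=143.3000 intr=7.7600 cont=19.6812 V=19.6812[hold]; j=3 S=195.0929 intr=0.0000 cont=3.9855 V=3.9855[hold]; j=4 S=265.6054 intr=0.0000 cont=0.0000 V=0.0000[hold]  S*(4)=77.3135
k=3: j=0 S=90.2097 intr=60.8503 cont=60.3736 V=60.8503[EX]; j=1 S=122.8142 intr=28.2458 cont=33.4508 V=33.4508[hold]; j=2 S=167.2029 intr=0.0000 cont=12.1378 V=12.1378[hold]; j=3 S=227.6351 intr=0.0000 cont=2.0748 V=2.0748[hold]  S*(3)=90.2097
k=2: j=0 S=105.2570 intr=45.8030 cont=47.5563 V=47.5563[hold]; j=1 S=143.3000 intr=7.7600 cont=23.1758 V=23.1758[hold]; j=2 S=195.0929 intr=0.0000 cont=7.3038 V=7.3038[hold]  S*(2)=-
k=1: j=0 S=122.8142 intr=28.2458 cont=35.7583 V=35.7583[hold]; j=1 S=167.2029 intr=0.0000 cont=15.5322 V=15.5322[hold]  S*(1)=-
k=0: j=0 S=143.3000 intr=7.7600 cont=25.9882 V=25.9882[hold]  S*(0)=-

price = 25.9882
boundary = - - - 90.2097 77.3135 90.2097 105.2570
tree:
25.9882
35.7583 15.5322
47.5563 23.1758 7.3038
60.8503 33.4508 12.1378 2.0748
73.7465 46.3099 19.6812 3.9855 0.0000
84.7990 60.8503 30.8249 7.6554 0.0000 0.0000
94.2715 73.7465 45.8030 14.7049 0.0000 0.0000 0.0000
102.3899 84.7990 60.8503 28.2458 0.0000 0.0000 0.0000 0.0000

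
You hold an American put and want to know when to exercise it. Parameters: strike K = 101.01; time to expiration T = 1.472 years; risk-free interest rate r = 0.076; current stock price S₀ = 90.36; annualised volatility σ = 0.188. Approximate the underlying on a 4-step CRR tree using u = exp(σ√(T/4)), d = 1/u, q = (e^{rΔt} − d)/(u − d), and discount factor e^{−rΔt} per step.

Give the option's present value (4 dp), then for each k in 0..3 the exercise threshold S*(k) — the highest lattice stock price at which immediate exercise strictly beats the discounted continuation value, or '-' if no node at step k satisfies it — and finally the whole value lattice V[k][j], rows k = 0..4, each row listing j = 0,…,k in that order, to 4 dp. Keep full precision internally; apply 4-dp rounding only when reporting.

price = 10.9962
boundary = - 80.6207 90.3600 80.6207
tree:
10.9962
20.3893 5.1420
29.0789 10.6500 1.6470
36.8319 20.3893 4.1881 0.0000
43.7492 29.0789 10.6500 0.0000 0.0000

params: Δt=0.36800 u=1.12080 d=0.89222 q=0.59560 e^(-rΔt)=0.97242
t_4 payoffs: 43.7492 29.0789 10.6500 0.0000 0.0000
t_3: node(3,0) S=64.1781 payoff=36.8319 vs cont=34.0460 → 36.8319 [stop]  node(3,1) S=80.6207 payoff=20.3893 vs cont=17.6034 → 20.3893 [stop]  node(3,2) S=101.2759 payoff=0.0000 vs cont=4.1881 → 4.1881 [wait]  node(3,3) S=127.2229 payoff=0.0000 vs cont=0.0000 → 0.0000 [wait]  ⇒ S*(3)=80.6207
t_2: node(2,0) S=71.9311 payoff=29.0789 vs cont=26.2930 → 29.0789 [stop]  node(2,1) S=90.3600 payoff=10.6500 vs cont=10.4437 → 10.6500 [stop]  node(2,2) S=113.5104 payoff=0.0000 vs cont=1.6470 → 1.6470 [wait]  ⇒ S*(2)=90.3600
t_1: node(1,0) S=80.6207 payoff=20.3893 vs cont=17.6034 → 20.3893 [stop]  node(1,1) S=101.2759 payoff=0.0000 vs cont=5.1420 → 5.1420 [wait]  ⇒ S*(1)=80.6207
t_0: node(0,0) S=90.3600 payoff=10.6500 vs cont=10.9962 → 10.9962 [wait]  ⇒ S*(0)=-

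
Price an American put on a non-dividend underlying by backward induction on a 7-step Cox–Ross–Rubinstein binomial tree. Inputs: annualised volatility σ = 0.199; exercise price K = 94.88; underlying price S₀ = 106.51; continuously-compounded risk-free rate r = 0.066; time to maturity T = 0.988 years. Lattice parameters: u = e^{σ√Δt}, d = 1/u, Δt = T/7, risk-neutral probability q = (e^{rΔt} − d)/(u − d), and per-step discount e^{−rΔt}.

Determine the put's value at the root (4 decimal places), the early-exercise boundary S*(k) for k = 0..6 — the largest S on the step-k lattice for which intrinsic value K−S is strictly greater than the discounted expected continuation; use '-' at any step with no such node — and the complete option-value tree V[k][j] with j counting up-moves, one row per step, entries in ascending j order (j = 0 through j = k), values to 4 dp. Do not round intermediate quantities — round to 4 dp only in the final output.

price = 2.0760
boundary = - - - - 78.9796 85.1106 78.9796
tree:
2.0760
3.6348 0.8044
6.1827 1.5603 0.1841
10.1437 2.9669 0.4075 0.0000
15.9004 5.4900 0.9017 0.0000 0.0000
21.5898 9.7694 1.9952 0.0000 0.0000 0.0000
26.8693 15.9004 4.4150 0.0000 0.0000 0.0000 0.0000
31.7685 21.5898 9.7694 0.0000 0.0000 0.0000 0.0000 0.0000

params: Δt=0.14114 u=1.07763 d=0.92796 q=0.54385 e^(-rΔt)=0.99073
t_7 payoffs: 31.7685 21.5898 9.7694 0.0000 0.0000 0.0000 0.0000 0.0000
t_6: node(6,0) S=68.0107 payoff=26.8693 vs cont=25.9895 → 26.8693 [stop]  node(6,1) S=78.9796 payoff=15.9004 vs cont=15.0206 → 15.9004 [stop]  node(6,2) S=91.7176 payoff=3.1624 vs cont=4.4150 → 4.4150 [wait]  node(6,3) S=106.5100 payoff=0.0000 vs cont=0.0000 → 0.0000 [wait]  node(6,4) S=123.6881 payoff=0.0000 vs cont=0.0000 → 0.0000 [wait]  node(6,5) S=143.6368 payoff=0.0000 vs cont=0.0000 → 0.0000 [wait]  node(6,6) S=166.8028 payoff=0.0000 vs cont=0.0000 → 0.0000 [wait]  ⇒ S*(6)=78.9796
t_5: node(5,0) S=73.2902 payoff=21.5898 vs cont=20.7100 → 21.5898 [stop]  node(5,1) S=85.1106 payoff=9.7694 vs cont=9.5645 → 9.7694 [stop]  node(5,2) S=98.8375 payoff=0.0000 vs cont=1.9952 → 1.9952 [wait]  node(5,3) S=114.7782 payoff=0.0000 vs cont=0.0000 → 0.0000 [wait]  node(5,4) S=133.2898 payoff=0.0000 vs cont=0.0000 → 0.0000 [wait]  node(5,5) S=154.7870 payoff=0.0000 vs cont=0.0000 → 0.0000 [wait]  ⇒ S*(5)=85.1106
t_4: node(4,0) S=78.9796 payoff=15.9004 vs cont=15.0206 → 15.9004 [stop]  node(4,1) S=91.7176 payoff=3.1624 vs cont=5.4900 → 5.4900 [wait]  node(4,2) S=106.5100 payoff=0.0000 vs cont=0.9017 → 0.9017 [wait]  node(4,3) S=123.6881 payoff=0.0000 vs cont=0.0000 → 0.0000 [wait]  node(4,4) S=143.6368 payoff=0.0000 vs cont=0.0000 → 0.0000 [wait]  ⇒ S*(4)=78.9796
t_3: node(3,0) S=85.1106 payoff=9.7694 vs cont=10.1437 → 10.1437 [wait]  node(3,1) S=98.8375 payoff=0.0000 vs cont=2.9669 → 2.9669 [wait]  node(3,2) S=114.7782 payoff=0.0000 vs cont=0.4075 → 0.4075 [wait]  node(3,3) S=133.2898 payoff=0.0000 vs cont=0.0000 → 0.0000 [wait]  ⇒ S*(3)=-
t_2: node(2,0) S=91.7176 payoff=3.1624 vs cont=6.1827 → 6.1827 [wait]  node(2,1) S=106.5100 payoff=0.0000 vs cont=1.5603 → 1.5603 [wait]  node(2,2) S=123.6881 payoff=0.0000 vs cont=0.1841 → 0.1841 [wait]  ⇒ S*(2)=-
t_1: node(1,0) S=98.8375 payoff=0.0000 vs cont=3.6348 → 3.6348 [wait]  node(1,1) S=114.7782 payoff=0.0000 vs cont=0.8044 → 0.8044 [wait]  ⇒ S*(1)=-
t_0: node(0,0) S=106.5100 payoff=0.0000 vs cont=2.0760 → 2.0760 [wait]  ⇒ S*(0)=-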